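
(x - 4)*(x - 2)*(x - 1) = x^3 - 7*x^2 + 14*x - 8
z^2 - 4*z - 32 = (z - 8)*(z + 4)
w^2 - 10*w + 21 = (w - 7)*(w - 3)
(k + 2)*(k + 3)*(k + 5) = k^3 + 10*k^2 + 31*k + 30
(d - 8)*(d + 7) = d^2 - d - 56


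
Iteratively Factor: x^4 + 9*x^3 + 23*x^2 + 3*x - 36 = (x + 4)*(x^3 + 5*x^2 + 3*x - 9) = (x - 1)*(x + 4)*(x^2 + 6*x + 9) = (x - 1)*(x + 3)*(x + 4)*(x + 3)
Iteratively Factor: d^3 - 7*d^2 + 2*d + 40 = (d - 5)*(d^2 - 2*d - 8) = (d - 5)*(d + 2)*(d - 4)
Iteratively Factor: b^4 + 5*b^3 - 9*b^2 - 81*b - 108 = (b + 3)*(b^3 + 2*b^2 - 15*b - 36) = (b + 3)^2*(b^2 - b - 12) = (b - 4)*(b + 3)^2*(b + 3)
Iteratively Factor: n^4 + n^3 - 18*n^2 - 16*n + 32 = (n + 2)*(n^3 - n^2 - 16*n + 16) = (n + 2)*(n + 4)*(n^2 - 5*n + 4) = (n - 1)*(n + 2)*(n + 4)*(n - 4)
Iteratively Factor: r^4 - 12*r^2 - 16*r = (r - 4)*(r^3 + 4*r^2 + 4*r) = (r - 4)*(r + 2)*(r^2 + 2*r) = r*(r - 4)*(r + 2)*(r + 2)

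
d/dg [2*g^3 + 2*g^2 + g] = 6*g^2 + 4*g + 1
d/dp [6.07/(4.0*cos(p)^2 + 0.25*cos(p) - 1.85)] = (48.56*cos(p) + 1.5175)*sin(p)/(4.0*cos(p)^2 + 0.25*cos(p) - 1.85)^2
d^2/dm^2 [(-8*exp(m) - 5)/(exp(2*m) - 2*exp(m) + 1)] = (-8*exp(2*m) - 52*exp(m) - 18)*exp(m)/(exp(4*m) - 4*exp(3*m) + 6*exp(2*m) - 4*exp(m) + 1)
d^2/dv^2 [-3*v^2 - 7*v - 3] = -6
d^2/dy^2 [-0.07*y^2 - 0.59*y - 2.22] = -0.140000000000000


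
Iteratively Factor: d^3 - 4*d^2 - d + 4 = (d - 1)*(d^2 - 3*d - 4) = (d - 1)*(d + 1)*(d - 4)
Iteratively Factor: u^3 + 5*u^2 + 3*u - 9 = (u - 1)*(u^2 + 6*u + 9) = (u - 1)*(u + 3)*(u + 3)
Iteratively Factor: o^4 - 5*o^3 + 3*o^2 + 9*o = (o + 1)*(o^3 - 6*o^2 + 9*o) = (o - 3)*(o + 1)*(o^2 - 3*o) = o*(o - 3)*(o + 1)*(o - 3)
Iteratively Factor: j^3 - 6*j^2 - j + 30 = (j - 5)*(j^2 - j - 6) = (j - 5)*(j + 2)*(j - 3)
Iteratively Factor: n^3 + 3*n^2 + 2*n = (n + 2)*(n^2 + n) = (n + 1)*(n + 2)*(n)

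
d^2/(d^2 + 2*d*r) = d/(d + 2*r)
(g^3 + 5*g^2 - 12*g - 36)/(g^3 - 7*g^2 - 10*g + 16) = (g^2 + 3*g - 18)/(g^2 - 9*g + 8)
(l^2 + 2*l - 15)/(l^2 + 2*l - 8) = (l^2 + 2*l - 15)/(l^2 + 2*l - 8)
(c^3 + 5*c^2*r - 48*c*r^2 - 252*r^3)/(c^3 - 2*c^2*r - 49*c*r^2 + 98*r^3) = (-c^2 - 12*c*r - 36*r^2)/(-c^2 - 5*c*r + 14*r^2)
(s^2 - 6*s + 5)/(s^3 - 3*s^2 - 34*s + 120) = (s - 1)/(s^2 + 2*s - 24)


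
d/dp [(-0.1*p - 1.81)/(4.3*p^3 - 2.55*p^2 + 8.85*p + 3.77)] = (0.86*p^3 + 23.094*p^2 - 9.231*p + 15.6415)/(18.49*p^6 - 21.93*p^5 + 82.6125*p^4 - 12.713*p^3 + 59.0955*p^2 + 66.729*p + 14.2129)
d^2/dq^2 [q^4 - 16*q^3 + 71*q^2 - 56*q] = 12*q^2 - 96*q + 142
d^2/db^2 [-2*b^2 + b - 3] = -4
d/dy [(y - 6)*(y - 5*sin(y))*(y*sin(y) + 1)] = (6 - y)*(y*sin(y) + 1)*(5*cos(y) - 1) + (y - 6)*(y - 5*sin(y))*(y*cos(y) + sin(y)) + (y - 5*sin(y))*(y*sin(y) + 1)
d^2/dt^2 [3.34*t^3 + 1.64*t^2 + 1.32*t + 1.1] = 20.04*t + 3.28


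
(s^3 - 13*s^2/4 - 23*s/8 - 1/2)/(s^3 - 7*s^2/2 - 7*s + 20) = (8*s^2 + 6*s + 1)/(4*(2*s^2 + s - 10))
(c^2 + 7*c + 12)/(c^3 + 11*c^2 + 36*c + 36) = (c + 4)/(c^2 + 8*c + 12)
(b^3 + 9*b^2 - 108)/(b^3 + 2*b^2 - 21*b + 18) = (b + 6)/(b - 1)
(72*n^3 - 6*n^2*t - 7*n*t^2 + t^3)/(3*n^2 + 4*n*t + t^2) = (24*n^2 - 10*n*t + t^2)/(n + t)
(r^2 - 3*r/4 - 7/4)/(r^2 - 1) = (r - 7/4)/(r - 1)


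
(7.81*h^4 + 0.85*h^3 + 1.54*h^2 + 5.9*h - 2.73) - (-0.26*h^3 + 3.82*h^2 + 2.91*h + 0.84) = 7.81*h^4 + 1.11*h^3 - 2.28*h^2 + 2.99*h - 3.57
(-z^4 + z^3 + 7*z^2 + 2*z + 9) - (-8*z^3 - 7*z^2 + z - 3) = -z^4 + 9*z^3 + 14*z^2 + z + 12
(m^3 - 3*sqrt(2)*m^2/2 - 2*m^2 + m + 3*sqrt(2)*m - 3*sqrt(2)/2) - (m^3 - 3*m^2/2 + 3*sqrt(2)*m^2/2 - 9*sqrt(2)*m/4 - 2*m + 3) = -3*sqrt(2)*m^2 - m^2/2 + 3*m + 21*sqrt(2)*m/4 - 3 - 3*sqrt(2)/2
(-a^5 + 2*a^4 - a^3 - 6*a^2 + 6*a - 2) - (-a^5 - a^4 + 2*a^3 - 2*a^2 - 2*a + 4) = 3*a^4 - 3*a^3 - 4*a^2 + 8*a - 6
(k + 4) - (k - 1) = 5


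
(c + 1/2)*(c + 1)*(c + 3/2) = c^3 + 3*c^2 + 11*c/4 + 3/4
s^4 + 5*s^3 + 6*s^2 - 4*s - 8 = (s - 1)*(s + 2)^3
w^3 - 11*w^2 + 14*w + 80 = (w - 8)*(w - 5)*(w + 2)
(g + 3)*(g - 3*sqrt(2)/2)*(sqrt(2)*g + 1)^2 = 2*g^4 - sqrt(2)*g^3 + 6*g^3 - 5*g^2 - 3*sqrt(2)*g^2 - 15*g - 3*sqrt(2)*g/2 - 9*sqrt(2)/2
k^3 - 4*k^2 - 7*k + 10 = (k - 5)*(k - 1)*(k + 2)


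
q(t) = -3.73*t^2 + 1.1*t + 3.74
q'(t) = 1.1 - 7.46*t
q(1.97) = -8.57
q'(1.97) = -13.60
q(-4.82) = -88.22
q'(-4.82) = 37.06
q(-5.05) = -96.94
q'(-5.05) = 38.77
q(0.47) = 3.43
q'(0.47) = -2.41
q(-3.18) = -37.48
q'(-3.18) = 24.82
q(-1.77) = -9.89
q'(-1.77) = 14.30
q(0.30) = 3.73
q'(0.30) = -1.14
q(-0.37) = 2.82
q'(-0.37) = 3.86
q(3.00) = -26.53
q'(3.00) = -21.28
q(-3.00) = -33.13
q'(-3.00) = 23.48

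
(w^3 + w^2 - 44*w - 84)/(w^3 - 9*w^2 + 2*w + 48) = (w^2 - w - 42)/(w^2 - 11*w + 24)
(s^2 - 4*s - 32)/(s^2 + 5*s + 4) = (s - 8)/(s + 1)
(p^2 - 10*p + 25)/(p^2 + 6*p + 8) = (p^2 - 10*p + 25)/(p^2 + 6*p + 8)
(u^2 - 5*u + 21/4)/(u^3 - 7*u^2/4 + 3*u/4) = (4*u^2 - 20*u + 21)/(u*(4*u^2 - 7*u + 3))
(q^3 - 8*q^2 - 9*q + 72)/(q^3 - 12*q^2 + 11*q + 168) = (q - 3)/(q - 7)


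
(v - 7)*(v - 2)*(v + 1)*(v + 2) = v^4 - 6*v^3 - 11*v^2 + 24*v + 28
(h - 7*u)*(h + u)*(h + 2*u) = h^3 - 4*h^2*u - 19*h*u^2 - 14*u^3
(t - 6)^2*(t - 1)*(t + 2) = t^4 - 11*t^3 + 22*t^2 + 60*t - 72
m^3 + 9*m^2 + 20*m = m*(m + 4)*(m + 5)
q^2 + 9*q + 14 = (q + 2)*(q + 7)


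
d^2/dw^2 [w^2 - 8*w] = 2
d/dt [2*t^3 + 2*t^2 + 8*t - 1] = 6*t^2 + 4*t + 8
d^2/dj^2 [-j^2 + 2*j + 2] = -2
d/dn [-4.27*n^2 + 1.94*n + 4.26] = 1.94 - 8.54*n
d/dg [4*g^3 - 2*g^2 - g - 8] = 12*g^2 - 4*g - 1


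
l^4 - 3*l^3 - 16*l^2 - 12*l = l*(l - 6)*(l + 1)*(l + 2)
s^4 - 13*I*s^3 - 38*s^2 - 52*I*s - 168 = (s - 7*I)*(s - 6*I)*(s - 2*I)*(s + 2*I)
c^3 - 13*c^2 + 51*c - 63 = (c - 7)*(c - 3)^2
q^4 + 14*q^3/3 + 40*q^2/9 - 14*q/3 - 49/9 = (q - 1)*(q + 1)*(q + 7/3)^2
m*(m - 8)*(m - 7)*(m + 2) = m^4 - 13*m^3 + 26*m^2 + 112*m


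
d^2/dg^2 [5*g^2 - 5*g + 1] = 10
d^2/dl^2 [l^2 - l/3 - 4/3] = 2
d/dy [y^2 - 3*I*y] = 2*y - 3*I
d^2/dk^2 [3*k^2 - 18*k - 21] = 6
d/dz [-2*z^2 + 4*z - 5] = 4 - 4*z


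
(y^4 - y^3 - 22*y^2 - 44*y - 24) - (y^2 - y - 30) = y^4 - y^3 - 23*y^2 - 43*y + 6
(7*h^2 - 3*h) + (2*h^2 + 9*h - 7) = 9*h^2 + 6*h - 7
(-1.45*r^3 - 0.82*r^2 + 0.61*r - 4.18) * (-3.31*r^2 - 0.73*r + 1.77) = 4.7995*r^5 + 3.7727*r^4 - 3.987*r^3 + 11.9391*r^2 + 4.1311*r - 7.3986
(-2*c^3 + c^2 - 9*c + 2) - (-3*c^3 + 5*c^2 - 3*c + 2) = c^3 - 4*c^2 - 6*c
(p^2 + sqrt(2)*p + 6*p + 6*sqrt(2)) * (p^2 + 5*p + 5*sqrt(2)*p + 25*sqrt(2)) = p^4 + 6*sqrt(2)*p^3 + 11*p^3 + 40*p^2 + 66*sqrt(2)*p^2 + 110*p + 180*sqrt(2)*p + 300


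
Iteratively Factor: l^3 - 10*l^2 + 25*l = (l)*(l^2 - 10*l + 25) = l*(l - 5)*(l - 5)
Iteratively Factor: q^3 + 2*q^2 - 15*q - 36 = (q + 3)*(q^2 - q - 12) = (q + 3)^2*(q - 4)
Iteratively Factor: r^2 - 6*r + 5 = (r - 5)*(r - 1)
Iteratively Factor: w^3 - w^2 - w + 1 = (w + 1)*(w^2 - 2*w + 1) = (w - 1)*(w + 1)*(w - 1)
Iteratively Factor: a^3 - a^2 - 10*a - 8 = (a + 2)*(a^2 - 3*a - 4) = (a - 4)*(a + 2)*(a + 1)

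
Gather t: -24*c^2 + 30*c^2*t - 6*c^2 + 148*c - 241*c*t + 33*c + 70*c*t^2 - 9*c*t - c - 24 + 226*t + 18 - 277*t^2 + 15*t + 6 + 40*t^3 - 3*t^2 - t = -30*c^2 + 180*c + 40*t^3 + t^2*(70*c - 280) + t*(30*c^2 - 250*c + 240)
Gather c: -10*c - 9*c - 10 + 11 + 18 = 19 - 19*c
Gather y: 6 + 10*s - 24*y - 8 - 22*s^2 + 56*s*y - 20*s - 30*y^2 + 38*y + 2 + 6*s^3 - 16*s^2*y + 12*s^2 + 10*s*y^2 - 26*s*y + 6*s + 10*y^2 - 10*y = 6*s^3 - 10*s^2 - 4*s + y^2*(10*s - 20) + y*(-16*s^2 + 30*s + 4)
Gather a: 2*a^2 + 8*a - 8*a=2*a^2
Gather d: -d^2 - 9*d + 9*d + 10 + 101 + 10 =121 - d^2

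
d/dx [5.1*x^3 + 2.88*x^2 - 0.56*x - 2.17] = 15.3*x^2 + 5.76*x - 0.56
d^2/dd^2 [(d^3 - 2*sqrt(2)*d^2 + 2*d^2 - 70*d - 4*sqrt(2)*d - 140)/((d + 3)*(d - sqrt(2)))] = 2*(-69*d^3 + sqrt(2)*d^3 - 438*d^2 - 9*sqrt(2)*d^2 - 1278*d - 210*sqrt(2)*d - 1156 - 222*sqrt(2))/(d^6 - 3*sqrt(2)*d^5 + 9*d^5 - 27*sqrt(2)*d^4 + 33*d^4 - 83*sqrt(2)*d^3 + 81*d^3 - 99*sqrt(2)*d^2 + 162*d^2 - 54*sqrt(2)*d + 162*d - 54*sqrt(2))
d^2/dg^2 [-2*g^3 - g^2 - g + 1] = -12*g - 2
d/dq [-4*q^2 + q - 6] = 1 - 8*q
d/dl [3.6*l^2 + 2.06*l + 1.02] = 7.2*l + 2.06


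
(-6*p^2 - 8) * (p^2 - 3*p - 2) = -6*p^4 + 18*p^3 + 4*p^2 + 24*p + 16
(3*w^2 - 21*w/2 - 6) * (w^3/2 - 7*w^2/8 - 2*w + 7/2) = 3*w^5/2 - 63*w^4/8 + 3*w^3/16 + 147*w^2/4 - 99*w/4 - 21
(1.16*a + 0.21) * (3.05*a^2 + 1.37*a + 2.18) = 3.538*a^3 + 2.2297*a^2 + 2.8165*a + 0.4578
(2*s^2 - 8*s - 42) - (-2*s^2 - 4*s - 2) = 4*s^2 - 4*s - 40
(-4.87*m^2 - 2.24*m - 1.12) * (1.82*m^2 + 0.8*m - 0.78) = -8.8634*m^4 - 7.9728*m^3 - 0.0318000000000001*m^2 + 0.8512*m + 0.8736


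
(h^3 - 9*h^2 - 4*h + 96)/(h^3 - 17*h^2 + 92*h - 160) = (h + 3)/(h - 5)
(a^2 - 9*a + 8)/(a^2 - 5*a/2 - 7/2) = 2*(-a^2 + 9*a - 8)/(-2*a^2 + 5*a + 7)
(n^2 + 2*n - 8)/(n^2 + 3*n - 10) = (n + 4)/(n + 5)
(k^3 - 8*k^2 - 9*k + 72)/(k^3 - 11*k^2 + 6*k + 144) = (k - 3)/(k - 6)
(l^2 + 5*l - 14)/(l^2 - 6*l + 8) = (l + 7)/(l - 4)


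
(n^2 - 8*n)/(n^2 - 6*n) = (n - 8)/(n - 6)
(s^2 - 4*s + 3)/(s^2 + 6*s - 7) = (s - 3)/(s + 7)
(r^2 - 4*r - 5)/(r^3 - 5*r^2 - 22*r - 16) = (r - 5)/(r^2 - 6*r - 16)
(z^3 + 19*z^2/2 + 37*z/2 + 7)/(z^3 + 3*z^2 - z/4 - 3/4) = 2*(z^2 + 9*z + 14)/(2*z^2 + 5*z - 3)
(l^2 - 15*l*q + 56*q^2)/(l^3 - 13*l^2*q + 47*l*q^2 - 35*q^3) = (l - 8*q)/(l^2 - 6*l*q + 5*q^2)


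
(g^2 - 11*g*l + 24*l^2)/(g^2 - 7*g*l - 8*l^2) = (g - 3*l)/(g + l)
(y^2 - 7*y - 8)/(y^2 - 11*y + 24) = (y + 1)/(y - 3)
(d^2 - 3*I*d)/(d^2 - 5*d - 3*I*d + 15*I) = d/(d - 5)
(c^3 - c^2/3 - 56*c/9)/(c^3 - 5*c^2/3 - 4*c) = (-9*c^2 + 3*c + 56)/(3*(-3*c^2 + 5*c + 12))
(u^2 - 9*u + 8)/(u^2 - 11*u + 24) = (u - 1)/(u - 3)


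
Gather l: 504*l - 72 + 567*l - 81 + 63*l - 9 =1134*l - 162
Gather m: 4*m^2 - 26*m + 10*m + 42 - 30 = 4*m^2 - 16*m + 12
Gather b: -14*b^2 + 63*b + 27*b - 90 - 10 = -14*b^2 + 90*b - 100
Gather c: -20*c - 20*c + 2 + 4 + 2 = 8 - 40*c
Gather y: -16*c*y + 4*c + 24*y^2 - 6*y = 4*c + 24*y^2 + y*(-16*c - 6)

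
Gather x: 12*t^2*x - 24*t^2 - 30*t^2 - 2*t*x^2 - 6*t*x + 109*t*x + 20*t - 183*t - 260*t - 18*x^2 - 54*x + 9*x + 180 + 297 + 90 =-54*t^2 - 423*t + x^2*(-2*t - 18) + x*(12*t^2 + 103*t - 45) + 567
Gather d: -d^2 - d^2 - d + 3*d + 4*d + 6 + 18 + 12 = -2*d^2 + 6*d + 36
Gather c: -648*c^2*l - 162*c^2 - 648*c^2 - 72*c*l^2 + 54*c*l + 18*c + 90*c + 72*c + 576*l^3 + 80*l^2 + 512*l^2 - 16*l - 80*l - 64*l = c^2*(-648*l - 810) + c*(-72*l^2 + 54*l + 180) + 576*l^3 + 592*l^2 - 160*l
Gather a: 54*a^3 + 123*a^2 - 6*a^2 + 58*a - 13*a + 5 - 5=54*a^3 + 117*a^2 + 45*a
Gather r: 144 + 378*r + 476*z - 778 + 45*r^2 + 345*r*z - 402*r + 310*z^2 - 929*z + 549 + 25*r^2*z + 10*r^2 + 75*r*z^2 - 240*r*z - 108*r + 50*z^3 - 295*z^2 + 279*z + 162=r^2*(25*z + 55) + r*(75*z^2 + 105*z - 132) + 50*z^3 + 15*z^2 - 174*z + 77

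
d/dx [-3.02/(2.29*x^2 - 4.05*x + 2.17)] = (13.8316*x - 12.231)/(2.29*x^2 - 4.05*x + 2.17)^2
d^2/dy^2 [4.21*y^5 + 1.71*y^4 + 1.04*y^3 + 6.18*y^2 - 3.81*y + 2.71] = 84.2*y^3 + 20.52*y^2 + 6.24*y + 12.36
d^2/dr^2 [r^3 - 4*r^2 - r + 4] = 6*r - 8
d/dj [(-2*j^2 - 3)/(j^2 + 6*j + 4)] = 2*(-6*j^2 - 5*j + 9)/(j^4 + 12*j^3 + 44*j^2 + 48*j + 16)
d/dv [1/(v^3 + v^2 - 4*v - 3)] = (-3*v^2 - 2*v + 4)/(v^3 + v^2 - 4*v - 3)^2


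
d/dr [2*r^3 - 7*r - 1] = 6*r^2 - 7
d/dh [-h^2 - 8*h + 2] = -2*h - 8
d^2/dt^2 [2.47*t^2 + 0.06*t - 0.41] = 4.94000000000000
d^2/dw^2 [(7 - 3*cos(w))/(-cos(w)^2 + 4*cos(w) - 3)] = (-27*(1 - cos(2*w))^2*cos(w)/4 + 4*(1 - cos(2*w))^2 + 309*cos(w)/2 - 9*cos(2*w) - 12*cos(3*w) + 3*cos(5*w)/2 - 135)/((cos(w) - 3)^3*(cos(w) - 1)^3)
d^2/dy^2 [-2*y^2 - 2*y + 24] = -4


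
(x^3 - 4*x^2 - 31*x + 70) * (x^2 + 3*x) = x^5 - x^4 - 43*x^3 - 23*x^2 + 210*x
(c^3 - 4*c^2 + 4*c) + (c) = c^3 - 4*c^2 + 5*c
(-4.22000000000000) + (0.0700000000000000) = -4.15000000000000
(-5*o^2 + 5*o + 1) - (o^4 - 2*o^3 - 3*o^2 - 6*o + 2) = -o^4 + 2*o^3 - 2*o^2 + 11*o - 1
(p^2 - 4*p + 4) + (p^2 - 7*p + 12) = 2*p^2 - 11*p + 16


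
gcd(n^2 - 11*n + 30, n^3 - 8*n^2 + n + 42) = 1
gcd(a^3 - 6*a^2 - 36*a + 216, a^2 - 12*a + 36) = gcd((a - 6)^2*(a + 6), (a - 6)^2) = a^2 - 12*a + 36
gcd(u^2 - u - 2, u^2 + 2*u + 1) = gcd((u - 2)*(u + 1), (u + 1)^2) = u + 1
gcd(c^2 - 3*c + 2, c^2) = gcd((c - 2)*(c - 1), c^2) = 1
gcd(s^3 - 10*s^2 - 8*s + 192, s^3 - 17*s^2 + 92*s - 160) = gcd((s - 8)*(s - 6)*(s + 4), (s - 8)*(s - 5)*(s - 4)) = s - 8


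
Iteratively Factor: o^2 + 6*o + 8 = (o + 4)*(o + 2)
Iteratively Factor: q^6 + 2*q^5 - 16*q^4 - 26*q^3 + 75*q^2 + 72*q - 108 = (q - 3)*(q^5 + 5*q^4 - q^3 - 29*q^2 - 12*q + 36) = (q - 3)*(q + 3)*(q^4 + 2*q^3 - 7*q^2 - 8*q + 12) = (q - 3)*(q - 2)*(q + 3)*(q^3 + 4*q^2 + q - 6) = (q - 3)*(q - 2)*(q + 2)*(q + 3)*(q^2 + 2*q - 3) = (q - 3)*(q - 2)*(q + 2)*(q + 3)^2*(q - 1)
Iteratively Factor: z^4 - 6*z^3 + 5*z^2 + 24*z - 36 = (z - 2)*(z^3 - 4*z^2 - 3*z + 18) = (z - 2)*(z + 2)*(z^2 - 6*z + 9) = (z - 3)*(z - 2)*(z + 2)*(z - 3)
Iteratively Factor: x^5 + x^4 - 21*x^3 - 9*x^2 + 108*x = (x)*(x^4 + x^3 - 21*x^2 - 9*x + 108) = x*(x - 3)*(x^3 + 4*x^2 - 9*x - 36) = x*(x - 3)*(x + 4)*(x^2 - 9) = x*(x - 3)*(x + 3)*(x + 4)*(x - 3)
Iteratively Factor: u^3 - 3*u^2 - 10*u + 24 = (u - 2)*(u^2 - u - 12) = (u - 2)*(u + 3)*(u - 4)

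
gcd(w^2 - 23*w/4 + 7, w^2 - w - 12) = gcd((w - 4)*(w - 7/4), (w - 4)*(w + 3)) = w - 4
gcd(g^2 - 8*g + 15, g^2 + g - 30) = g - 5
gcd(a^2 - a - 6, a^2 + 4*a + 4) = a + 2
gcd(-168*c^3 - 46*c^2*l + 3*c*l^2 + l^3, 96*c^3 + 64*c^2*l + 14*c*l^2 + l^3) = 24*c^2 + 10*c*l + l^2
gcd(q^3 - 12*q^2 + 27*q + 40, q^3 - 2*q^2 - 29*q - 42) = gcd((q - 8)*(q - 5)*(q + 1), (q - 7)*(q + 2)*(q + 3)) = 1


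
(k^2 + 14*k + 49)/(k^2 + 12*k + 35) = (k + 7)/(k + 5)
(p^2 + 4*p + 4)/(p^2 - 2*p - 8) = (p + 2)/(p - 4)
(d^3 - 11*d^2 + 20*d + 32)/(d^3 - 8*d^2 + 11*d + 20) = (d - 8)/(d - 5)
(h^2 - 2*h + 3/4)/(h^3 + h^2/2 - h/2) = (h - 3/2)/(h*(h + 1))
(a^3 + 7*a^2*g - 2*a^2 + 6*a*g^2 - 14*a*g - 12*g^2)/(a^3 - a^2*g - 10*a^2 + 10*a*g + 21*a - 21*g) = (a^3 + 7*a^2*g - 2*a^2 + 6*a*g^2 - 14*a*g - 12*g^2)/(a^3 - a^2*g - 10*a^2 + 10*a*g + 21*a - 21*g)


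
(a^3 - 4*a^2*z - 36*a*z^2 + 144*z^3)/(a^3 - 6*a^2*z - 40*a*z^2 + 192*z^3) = (-a + 6*z)/(-a + 8*z)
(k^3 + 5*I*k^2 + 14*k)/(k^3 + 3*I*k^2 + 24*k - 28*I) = k/(k - 2*I)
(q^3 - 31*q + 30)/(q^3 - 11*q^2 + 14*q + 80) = (q^2 + 5*q - 6)/(q^2 - 6*q - 16)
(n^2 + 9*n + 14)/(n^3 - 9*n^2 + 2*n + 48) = (n + 7)/(n^2 - 11*n + 24)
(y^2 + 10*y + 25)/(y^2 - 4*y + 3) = (y^2 + 10*y + 25)/(y^2 - 4*y + 3)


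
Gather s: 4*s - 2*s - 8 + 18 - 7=2*s + 3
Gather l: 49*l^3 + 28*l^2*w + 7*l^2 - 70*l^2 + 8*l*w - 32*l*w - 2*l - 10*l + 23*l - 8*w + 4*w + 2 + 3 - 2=49*l^3 + l^2*(28*w - 63) + l*(11 - 24*w) - 4*w + 3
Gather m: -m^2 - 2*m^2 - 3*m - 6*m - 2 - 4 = -3*m^2 - 9*m - 6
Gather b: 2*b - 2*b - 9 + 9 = 0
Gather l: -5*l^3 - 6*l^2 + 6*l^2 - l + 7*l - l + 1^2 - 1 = -5*l^3 + 5*l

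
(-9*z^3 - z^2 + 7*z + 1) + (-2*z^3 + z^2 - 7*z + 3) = 4 - 11*z^3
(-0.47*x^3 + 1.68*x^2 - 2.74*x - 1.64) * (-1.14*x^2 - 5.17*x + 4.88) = 0.5358*x^5 + 0.5147*x^4 - 7.8556*x^3 + 24.2338*x^2 - 4.8924*x - 8.0032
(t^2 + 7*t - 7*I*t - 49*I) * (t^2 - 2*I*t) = t^4 + 7*t^3 - 9*I*t^3 - 14*t^2 - 63*I*t^2 - 98*t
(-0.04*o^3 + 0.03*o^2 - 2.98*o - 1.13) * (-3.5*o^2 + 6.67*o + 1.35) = 0.14*o^5 - 0.3718*o^4 + 10.5761*o^3 - 15.8811*o^2 - 11.5601*o - 1.5255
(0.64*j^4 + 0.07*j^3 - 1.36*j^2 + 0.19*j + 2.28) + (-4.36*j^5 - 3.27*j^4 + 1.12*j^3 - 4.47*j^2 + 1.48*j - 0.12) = -4.36*j^5 - 2.63*j^4 + 1.19*j^3 - 5.83*j^2 + 1.67*j + 2.16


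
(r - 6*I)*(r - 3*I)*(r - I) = r^3 - 10*I*r^2 - 27*r + 18*I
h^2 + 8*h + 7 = (h + 1)*(h + 7)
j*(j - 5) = j^2 - 5*j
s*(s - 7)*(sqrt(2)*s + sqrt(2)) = sqrt(2)*s^3 - 6*sqrt(2)*s^2 - 7*sqrt(2)*s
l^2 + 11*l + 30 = (l + 5)*(l + 6)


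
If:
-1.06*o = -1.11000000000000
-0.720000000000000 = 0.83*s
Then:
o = 1.05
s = -0.87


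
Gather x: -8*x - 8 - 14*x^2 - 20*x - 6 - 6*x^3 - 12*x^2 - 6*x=-6*x^3 - 26*x^2 - 34*x - 14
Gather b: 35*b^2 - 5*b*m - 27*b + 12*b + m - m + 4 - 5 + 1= 35*b^2 + b*(-5*m - 15)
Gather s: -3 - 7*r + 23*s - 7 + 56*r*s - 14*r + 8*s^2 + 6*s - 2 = -21*r + 8*s^2 + s*(56*r + 29) - 12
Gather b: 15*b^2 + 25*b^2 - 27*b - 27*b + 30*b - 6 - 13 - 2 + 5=40*b^2 - 24*b - 16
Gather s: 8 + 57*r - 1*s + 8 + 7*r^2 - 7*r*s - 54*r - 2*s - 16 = 7*r^2 + 3*r + s*(-7*r - 3)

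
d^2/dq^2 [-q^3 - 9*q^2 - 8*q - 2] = -6*q - 18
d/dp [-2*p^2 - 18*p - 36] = -4*p - 18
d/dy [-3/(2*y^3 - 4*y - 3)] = 6*(3*y^2 - 2)/(-2*y^3 + 4*y + 3)^2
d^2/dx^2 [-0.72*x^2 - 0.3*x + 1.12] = -1.44000000000000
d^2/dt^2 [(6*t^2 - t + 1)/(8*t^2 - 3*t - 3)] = 32*(5*t^3 + 39*t^2 - 9*t + 6)/(512*t^6 - 576*t^5 - 360*t^4 + 405*t^3 + 135*t^2 - 81*t - 27)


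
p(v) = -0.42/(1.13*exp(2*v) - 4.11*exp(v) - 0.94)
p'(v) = -0.42*(-2.26*exp(2*v) + 4.11*exp(v))/(1.13*exp(2*v) - 4.11*exp(v) - 0.94)^2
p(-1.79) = 0.26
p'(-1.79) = -0.10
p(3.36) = -0.00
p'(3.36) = 0.00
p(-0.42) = 0.13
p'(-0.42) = -0.07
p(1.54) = -0.09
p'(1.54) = 0.63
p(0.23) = 0.10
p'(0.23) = -0.04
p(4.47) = -0.00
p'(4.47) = 0.00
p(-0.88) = 0.17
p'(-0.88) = -0.09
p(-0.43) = 0.13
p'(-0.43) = -0.07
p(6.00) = 0.00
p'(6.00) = 0.00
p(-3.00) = 0.37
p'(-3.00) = -0.06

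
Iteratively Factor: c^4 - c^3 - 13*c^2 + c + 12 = (c - 4)*(c^3 + 3*c^2 - c - 3) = (c - 4)*(c - 1)*(c^2 + 4*c + 3) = (c - 4)*(c - 1)*(c + 3)*(c + 1)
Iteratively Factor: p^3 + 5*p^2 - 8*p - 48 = (p + 4)*(p^2 + p - 12) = (p + 4)^2*(p - 3)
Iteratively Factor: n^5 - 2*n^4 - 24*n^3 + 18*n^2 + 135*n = (n - 5)*(n^4 + 3*n^3 - 9*n^2 - 27*n) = (n - 5)*(n + 3)*(n^3 - 9*n) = (n - 5)*(n - 3)*(n + 3)*(n^2 + 3*n) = n*(n - 5)*(n - 3)*(n + 3)*(n + 3)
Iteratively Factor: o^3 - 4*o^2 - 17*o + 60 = (o - 5)*(o^2 + o - 12) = (o - 5)*(o + 4)*(o - 3)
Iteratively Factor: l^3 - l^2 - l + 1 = (l - 1)*(l^2 - 1) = (l - 1)^2*(l + 1)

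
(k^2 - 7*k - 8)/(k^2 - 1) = (k - 8)/(k - 1)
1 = 1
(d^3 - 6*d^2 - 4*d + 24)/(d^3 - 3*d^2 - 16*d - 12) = (d - 2)/(d + 1)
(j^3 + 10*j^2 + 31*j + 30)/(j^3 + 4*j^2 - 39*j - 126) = (j^2 + 7*j + 10)/(j^2 + j - 42)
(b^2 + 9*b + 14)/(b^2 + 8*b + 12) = (b + 7)/(b + 6)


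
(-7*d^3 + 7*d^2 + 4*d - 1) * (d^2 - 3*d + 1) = -7*d^5 + 28*d^4 - 24*d^3 - 6*d^2 + 7*d - 1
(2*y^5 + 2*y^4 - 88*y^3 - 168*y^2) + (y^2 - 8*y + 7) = 2*y^5 + 2*y^4 - 88*y^3 - 167*y^2 - 8*y + 7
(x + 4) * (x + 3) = x^2 + 7*x + 12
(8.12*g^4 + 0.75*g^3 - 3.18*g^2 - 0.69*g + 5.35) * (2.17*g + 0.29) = 17.6204*g^5 + 3.9823*g^4 - 6.6831*g^3 - 2.4195*g^2 + 11.4094*g + 1.5515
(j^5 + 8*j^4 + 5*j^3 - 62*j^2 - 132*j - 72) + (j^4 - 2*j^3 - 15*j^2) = j^5 + 9*j^4 + 3*j^3 - 77*j^2 - 132*j - 72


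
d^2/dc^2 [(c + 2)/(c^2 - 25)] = 2*(4*c^2*(c + 2) - (3*c + 2)*(c^2 - 25))/(c^2 - 25)^3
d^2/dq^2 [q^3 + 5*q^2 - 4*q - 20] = 6*q + 10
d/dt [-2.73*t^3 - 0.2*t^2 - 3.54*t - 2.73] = -8.19*t^2 - 0.4*t - 3.54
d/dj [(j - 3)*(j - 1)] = 2*j - 4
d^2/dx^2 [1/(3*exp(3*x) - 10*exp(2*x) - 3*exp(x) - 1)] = ((-27*exp(2*x) + 40*exp(x) + 3)*(-3*exp(3*x) + 10*exp(2*x) + 3*exp(x) + 1) - 2*(-9*exp(2*x) + 20*exp(x) + 3)^2*exp(x))*exp(x)/(-3*exp(3*x) + 10*exp(2*x) + 3*exp(x) + 1)^3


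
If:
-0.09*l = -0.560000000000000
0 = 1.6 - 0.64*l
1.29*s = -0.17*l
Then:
No Solution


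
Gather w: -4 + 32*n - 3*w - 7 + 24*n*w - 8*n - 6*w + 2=24*n + w*(24*n - 9) - 9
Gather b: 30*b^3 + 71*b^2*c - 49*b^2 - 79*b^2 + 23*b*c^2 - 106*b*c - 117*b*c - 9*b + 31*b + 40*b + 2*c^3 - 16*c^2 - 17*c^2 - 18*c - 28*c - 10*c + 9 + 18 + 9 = 30*b^3 + b^2*(71*c - 128) + b*(23*c^2 - 223*c + 62) + 2*c^3 - 33*c^2 - 56*c + 36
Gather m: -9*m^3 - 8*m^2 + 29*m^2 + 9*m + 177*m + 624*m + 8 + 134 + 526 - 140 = -9*m^3 + 21*m^2 + 810*m + 528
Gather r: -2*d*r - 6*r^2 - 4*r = -6*r^2 + r*(-2*d - 4)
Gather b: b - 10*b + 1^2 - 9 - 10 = -9*b - 18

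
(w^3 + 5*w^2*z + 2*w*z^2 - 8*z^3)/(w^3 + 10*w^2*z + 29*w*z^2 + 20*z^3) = (w^2 + w*z - 2*z^2)/(w^2 + 6*w*z + 5*z^2)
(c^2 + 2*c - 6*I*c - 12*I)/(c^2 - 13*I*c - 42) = (c + 2)/(c - 7*I)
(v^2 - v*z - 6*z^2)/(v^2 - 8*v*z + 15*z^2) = (-v - 2*z)/(-v + 5*z)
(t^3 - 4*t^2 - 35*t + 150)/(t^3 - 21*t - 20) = (t^2 + t - 30)/(t^2 + 5*t + 4)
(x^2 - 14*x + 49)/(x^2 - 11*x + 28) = (x - 7)/(x - 4)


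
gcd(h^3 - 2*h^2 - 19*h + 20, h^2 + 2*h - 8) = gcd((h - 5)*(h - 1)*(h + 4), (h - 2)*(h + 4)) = h + 4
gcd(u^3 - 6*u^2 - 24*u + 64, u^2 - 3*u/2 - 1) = u - 2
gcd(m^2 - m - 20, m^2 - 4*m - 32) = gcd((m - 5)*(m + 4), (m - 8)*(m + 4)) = m + 4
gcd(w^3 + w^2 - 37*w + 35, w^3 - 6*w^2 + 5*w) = w^2 - 6*w + 5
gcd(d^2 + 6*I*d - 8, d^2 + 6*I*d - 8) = d^2 + 6*I*d - 8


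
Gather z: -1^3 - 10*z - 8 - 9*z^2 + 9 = -9*z^2 - 10*z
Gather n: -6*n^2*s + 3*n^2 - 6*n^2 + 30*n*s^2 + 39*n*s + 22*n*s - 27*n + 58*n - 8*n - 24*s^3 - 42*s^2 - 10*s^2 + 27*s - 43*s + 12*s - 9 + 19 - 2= n^2*(-6*s - 3) + n*(30*s^2 + 61*s + 23) - 24*s^3 - 52*s^2 - 4*s + 8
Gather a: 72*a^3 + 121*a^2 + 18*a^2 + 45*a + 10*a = 72*a^3 + 139*a^2 + 55*a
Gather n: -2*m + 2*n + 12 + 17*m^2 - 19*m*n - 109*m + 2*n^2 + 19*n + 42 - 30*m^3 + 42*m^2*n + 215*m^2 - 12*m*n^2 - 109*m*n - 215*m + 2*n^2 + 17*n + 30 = -30*m^3 + 232*m^2 - 326*m + n^2*(4 - 12*m) + n*(42*m^2 - 128*m + 38) + 84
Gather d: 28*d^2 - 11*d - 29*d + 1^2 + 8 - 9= 28*d^2 - 40*d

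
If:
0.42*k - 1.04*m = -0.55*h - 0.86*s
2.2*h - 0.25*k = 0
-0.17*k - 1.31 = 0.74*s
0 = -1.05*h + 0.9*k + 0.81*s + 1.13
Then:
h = 0.06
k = 0.51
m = -1.32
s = -1.89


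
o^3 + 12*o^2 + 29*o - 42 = (o - 1)*(o + 6)*(o + 7)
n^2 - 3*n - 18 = (n - 6)*(n + 3)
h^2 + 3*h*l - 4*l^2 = (h - l)*(h + 4*l)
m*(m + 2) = m^2 + 2*m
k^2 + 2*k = k*(k + 2)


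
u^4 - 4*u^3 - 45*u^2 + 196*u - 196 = (u - 7)*(u - 2)^2*(u + 7)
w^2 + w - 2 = (w - 1)*(w + 2)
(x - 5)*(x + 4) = x^2 - x - 20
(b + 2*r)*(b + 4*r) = b^2 + 6*b*r + 8*r^2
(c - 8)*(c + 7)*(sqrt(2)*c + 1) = sqrt(2)*c^3 - sqrt(2)*c^2 + c^2 - 56*sqrt(2)*c - c - 56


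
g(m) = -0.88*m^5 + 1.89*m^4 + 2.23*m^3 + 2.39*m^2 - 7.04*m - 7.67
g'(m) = -4.4*m^4 + 7.56*m^3 + 6.69*m^2 + 4.78*m - 7.04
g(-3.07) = 379.81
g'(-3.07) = -568.25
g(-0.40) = -4.56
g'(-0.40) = -8.48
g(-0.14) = -6.64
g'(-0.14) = -7.60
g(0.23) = -9.13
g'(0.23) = -5.51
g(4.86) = -1061.01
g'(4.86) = -1412.67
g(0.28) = -9.39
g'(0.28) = -5.04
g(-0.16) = -6.49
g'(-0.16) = -7.67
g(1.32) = -5.46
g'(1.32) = 14.96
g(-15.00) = 757040.68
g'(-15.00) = -246838.49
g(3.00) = -7.82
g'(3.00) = -84.77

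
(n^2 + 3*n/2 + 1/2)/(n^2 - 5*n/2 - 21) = (2*n^2 + 3*n + 1)/(2*n^2 - 5*n - 42)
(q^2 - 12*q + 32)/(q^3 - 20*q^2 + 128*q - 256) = 1/(q - 8)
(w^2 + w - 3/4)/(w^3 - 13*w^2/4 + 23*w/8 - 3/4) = 2*(2*w + 3)/(4*w^2 - 11*w + 6)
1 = 1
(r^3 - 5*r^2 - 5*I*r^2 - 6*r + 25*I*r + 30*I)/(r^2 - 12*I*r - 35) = (r^2 - 5*r - 6)/(r - 7*I)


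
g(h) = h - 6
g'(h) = 1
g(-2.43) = -8.43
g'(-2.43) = 1.00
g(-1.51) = -7.51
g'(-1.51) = 1.00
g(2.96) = -3.04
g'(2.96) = 1.00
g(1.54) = -4.46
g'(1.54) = 1.00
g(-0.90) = -6.90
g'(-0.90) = 1.00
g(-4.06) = -10.06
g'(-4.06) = 1.00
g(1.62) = -4.38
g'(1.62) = 1.00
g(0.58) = -5.42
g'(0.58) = 1.00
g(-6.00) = -12.00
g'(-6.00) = 1.00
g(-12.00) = -18.00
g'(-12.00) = 1.00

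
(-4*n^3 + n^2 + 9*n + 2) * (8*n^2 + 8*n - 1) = -32*n^5 - 24*n^4 + 84*n^3 + 87*n^2 + 7*n - 2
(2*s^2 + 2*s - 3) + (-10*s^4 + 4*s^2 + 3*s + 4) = -10*s^4 + 6*s^2 + 5*s + 1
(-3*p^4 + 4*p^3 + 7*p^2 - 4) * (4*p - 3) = -12*p^5 + 25*p^4 + 16*p^3 - 21*p^2 - 16*p + 12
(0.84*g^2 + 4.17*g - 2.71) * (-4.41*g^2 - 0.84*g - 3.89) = -3.7044*g^4 - 19.0953*g^3 + 5.1807*g^2 - 13.9449*g + 10.5419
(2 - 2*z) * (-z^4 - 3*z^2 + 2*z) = 2*z^5 - 2*z^4 + 6*z^3 - 10*z^2 + 4*z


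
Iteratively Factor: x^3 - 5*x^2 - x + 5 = (x - 1)*(x^2 - 4*x - 5) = (x - 5)*(x - 1)*(x + 1)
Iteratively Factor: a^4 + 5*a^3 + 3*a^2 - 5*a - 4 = (a + 1)*(a^3 + 4*a^2 - a - 4) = (a + 1)^2*(a^2 + 3*a - 4) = (a + 1)^2*(a + 4)*(a - 1)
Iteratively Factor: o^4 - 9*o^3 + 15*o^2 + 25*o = (o + 1)*(o^3 - 10*o^2 + 25*o) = o*(o + 1)*(o^2 - 10*o + 25) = o*(o - 5)*(o + 1)*(o - 5)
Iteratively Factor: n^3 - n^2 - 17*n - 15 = (n + 3)*(n^2 - 4*n - 5) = (n - 5)*(n + 3)*(n + 1)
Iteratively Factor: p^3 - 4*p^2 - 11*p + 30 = (p - 5)*(p^2 + p - 6) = (p - 5)*(p + 3)*(p - 2)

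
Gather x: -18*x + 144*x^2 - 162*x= 144*x^2 - 180*x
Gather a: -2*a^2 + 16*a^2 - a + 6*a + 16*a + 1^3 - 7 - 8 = 14*a^2 + 21*a - 14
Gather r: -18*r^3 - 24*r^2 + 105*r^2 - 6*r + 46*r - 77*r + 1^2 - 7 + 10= -18*r^3 + 81*r^2 - 37*r + 4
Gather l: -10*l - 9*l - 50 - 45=-19*l - 95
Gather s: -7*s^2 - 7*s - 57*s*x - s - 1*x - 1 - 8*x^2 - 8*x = -7*s^2 + s*(-57*x - 8) - 8*x^2 - 9*x - 1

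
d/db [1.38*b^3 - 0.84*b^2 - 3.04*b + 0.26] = 4.14*b^2 - 1.68*b - 3.04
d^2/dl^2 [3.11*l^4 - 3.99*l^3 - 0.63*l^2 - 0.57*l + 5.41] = 37.32*l^2 - 23.94*l - 1.26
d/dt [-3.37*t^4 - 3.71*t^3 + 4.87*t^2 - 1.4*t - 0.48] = -13.48*t^3 - 11.13*t^2 + 9.74*t - 1.4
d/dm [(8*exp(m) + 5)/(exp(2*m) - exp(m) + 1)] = (-(2*exp(m) - 1)*(8*exp(m) + 5) + 8*exp(2*m) - 8*exp(m) + 8)*exp(m)/(exp(2*m) - exp(m) + 1)^2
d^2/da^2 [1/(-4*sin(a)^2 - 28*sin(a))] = (4*sin(a) + 21 + 43/sin(a) - 42/sin(a)^2 - 98/sin(a)^3)/(4*(sin(a) + 7)^3)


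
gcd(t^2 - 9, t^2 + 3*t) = t + 3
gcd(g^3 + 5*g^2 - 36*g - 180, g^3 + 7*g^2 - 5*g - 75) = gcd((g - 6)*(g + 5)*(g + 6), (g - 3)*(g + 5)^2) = g + 5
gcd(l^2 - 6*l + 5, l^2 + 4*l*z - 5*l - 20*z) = l - 5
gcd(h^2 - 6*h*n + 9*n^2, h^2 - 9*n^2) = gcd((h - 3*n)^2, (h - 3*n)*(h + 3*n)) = h - 3*n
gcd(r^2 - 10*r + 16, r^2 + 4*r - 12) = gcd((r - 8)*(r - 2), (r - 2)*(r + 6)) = r - 2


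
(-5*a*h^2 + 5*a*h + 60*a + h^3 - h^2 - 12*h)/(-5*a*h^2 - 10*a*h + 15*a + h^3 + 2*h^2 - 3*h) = (h - 4)/(h - 1)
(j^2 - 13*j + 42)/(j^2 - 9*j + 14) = (j - 6)/(j - 2)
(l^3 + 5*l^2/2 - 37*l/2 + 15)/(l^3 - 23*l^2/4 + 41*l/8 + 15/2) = 4*(l^2 + 5*l - 6)/(4*l^2 - 13*l - 12)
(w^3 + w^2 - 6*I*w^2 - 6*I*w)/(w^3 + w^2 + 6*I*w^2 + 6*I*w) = (w - 6*I)/(w + 6*I)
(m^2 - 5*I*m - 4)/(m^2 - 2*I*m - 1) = (m - 4*I)/(m - I)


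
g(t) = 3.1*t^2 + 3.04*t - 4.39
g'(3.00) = 21.64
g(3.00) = 32.63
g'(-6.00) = -34.16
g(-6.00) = 88.97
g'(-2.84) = -14.57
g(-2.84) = 11.98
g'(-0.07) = 2.61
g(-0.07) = -4.59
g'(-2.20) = -10.60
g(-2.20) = 3.93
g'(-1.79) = -8.06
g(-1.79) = 0.10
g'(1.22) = 10.60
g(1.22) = 3.93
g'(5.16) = 35.03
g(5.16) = 93.84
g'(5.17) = 35.09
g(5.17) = 94.19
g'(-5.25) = -29.51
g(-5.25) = 65.09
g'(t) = 6.2*t + 3.04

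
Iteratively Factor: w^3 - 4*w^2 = (w)*(w^2 - 4*w) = w^2*(w - 4)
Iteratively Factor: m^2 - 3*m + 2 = (m - 2)*(m - 1)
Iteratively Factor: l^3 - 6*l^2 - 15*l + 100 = (l - 5)*(l^2 - l - 20) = (l - 5)^2*(l + 4)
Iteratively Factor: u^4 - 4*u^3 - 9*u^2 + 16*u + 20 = (u - 5)*(u^3 + u^2 - 4*u - 4) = (u - 5)*(u - 2)*(u^2 + 3*u + 2) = (u - 5)*(u - 2)*(u + 2)*(u + 1)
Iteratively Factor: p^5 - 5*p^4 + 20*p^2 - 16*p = (p)*(p^4 - 5*p^3 + 20*p - 16) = p*(p - 4)*(p^3 - p^2 - 4*p + 4) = p*(p - 4)*(p + 2)*(p^2 - 3*p + 2) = p*(p - 4)*(p - 2)*(p + 2)*(p - 1)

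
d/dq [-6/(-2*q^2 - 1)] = -24*q/(2*q^2 + 1)^2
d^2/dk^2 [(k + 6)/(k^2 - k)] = 2*(k^3 + 18*k^2 - 18*k + 6)/(k^3*(k^3 - 3*k^2 + 3*k - 1))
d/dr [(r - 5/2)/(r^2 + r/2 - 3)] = (4*r^2 + 2*r - (2*r - 5)*(4*r + 1) - 12)/(2*r^2 + r - 6)^2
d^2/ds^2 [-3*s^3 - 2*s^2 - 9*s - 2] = -18*s - 4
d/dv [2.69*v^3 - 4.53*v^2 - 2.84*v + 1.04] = 8.07*v^2 - 9.06*v - 2.84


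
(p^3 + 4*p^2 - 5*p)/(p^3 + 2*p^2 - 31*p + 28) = p*(p + 5)/(p^2 + 3*p - 28)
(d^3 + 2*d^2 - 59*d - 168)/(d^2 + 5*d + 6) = (d^2 - d - 56)/(d + 2)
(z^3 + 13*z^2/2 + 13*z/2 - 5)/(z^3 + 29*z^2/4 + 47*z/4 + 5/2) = 2*(2*z - 1)/(4*z + 1)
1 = 1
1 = 1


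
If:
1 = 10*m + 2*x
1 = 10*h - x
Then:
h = x/10 + 1/10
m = 1/10 - x/5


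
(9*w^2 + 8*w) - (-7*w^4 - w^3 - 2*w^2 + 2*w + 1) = 7*w^4 + w^3 + 11*w^2 + 6*w - 1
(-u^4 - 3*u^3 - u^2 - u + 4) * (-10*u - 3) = 10*u^5 + 33*u^4 + 19*u^3 + 13*u^2 - 37*u - 12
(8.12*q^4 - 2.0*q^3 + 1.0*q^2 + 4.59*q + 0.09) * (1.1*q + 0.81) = 8.932*q^5 + 4.3772*q^4 - 0.52*q^3 + 5.859*q^2 + 3.8169*q + 0.0729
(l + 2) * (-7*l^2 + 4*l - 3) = -7*l^3 - 10*l^2 + 5*l - 6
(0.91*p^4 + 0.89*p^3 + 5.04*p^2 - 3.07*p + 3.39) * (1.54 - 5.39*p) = -4.9049*p^5 - 3.3957*p^4 - 25.795*p^3 + 24.3089*p^2 - 22.9999*p + 5.2206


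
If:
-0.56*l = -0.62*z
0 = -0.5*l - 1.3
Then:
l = -2.60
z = -2.35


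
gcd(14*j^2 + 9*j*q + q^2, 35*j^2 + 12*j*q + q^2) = 7*j + q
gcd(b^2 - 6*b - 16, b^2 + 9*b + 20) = 1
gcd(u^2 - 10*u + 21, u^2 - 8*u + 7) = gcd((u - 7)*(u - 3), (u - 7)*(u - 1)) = u - 7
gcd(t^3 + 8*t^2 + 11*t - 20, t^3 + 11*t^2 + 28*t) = t + 4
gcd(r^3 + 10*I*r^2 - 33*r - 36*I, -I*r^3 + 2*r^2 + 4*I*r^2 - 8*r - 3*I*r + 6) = 1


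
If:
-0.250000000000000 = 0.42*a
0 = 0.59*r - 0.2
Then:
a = -0.60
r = 0.34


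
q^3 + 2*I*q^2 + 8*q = q*(q - 2*I)*(q + 4*I)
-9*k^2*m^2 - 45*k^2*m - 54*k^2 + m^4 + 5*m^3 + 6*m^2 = (-3*k + m)*(3*k + m)*(m + 2)*(m + 3)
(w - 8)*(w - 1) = w^2 - 9*w + 8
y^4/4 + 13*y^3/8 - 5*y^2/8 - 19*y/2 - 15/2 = (y/2 + 1/2)*(y/2 + 1)*(y - 5/2)*(y + 6)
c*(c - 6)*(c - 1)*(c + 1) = c^4 - 6*c^3 - c^2 + 6*c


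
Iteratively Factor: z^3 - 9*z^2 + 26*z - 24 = (z - 3)*(z^2 - 6*z + 8) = (z - 3)*(z - 2)*(z - 4)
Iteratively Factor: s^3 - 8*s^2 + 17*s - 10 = (s - 5)*(s^2 - 3*s + 2) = (s - 5)*(s - 1)*(s - 2)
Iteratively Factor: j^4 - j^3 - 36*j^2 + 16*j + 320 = (j - 4)*(j^3 + 3*j^2 - 24*j - 80) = (j - 4)*(j + 4)*(j^2 - j - 20) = (j - 4)*(j + 4)^2*(j - 5)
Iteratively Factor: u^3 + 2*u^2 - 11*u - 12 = (u + 4)*(u^2 - 2*u - 3) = (u + 1)*(u + 4)*(u - 3)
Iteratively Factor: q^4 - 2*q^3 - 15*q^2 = (q - 5)*(q^3 + 3*q^2) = (q - 5)*(q + 3)*(q^2) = q*(q - 5)*(q + 3)*(q)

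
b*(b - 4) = b^2 - 4*b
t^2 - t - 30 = (t - 6)*(t + 5)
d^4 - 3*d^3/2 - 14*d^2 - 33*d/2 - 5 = (d - 5)*(d + 1/2)*(d + 1)*(d + 2)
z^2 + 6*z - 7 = (z - 1)*(z + 7)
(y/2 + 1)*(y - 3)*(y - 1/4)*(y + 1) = y^4/2 - y^3/8 - 7*y^2/2 - 17*y/8 + 3/4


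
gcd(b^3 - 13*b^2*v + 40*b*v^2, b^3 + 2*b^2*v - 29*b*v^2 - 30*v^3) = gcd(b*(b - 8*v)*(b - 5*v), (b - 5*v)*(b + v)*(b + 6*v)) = -b + 5*v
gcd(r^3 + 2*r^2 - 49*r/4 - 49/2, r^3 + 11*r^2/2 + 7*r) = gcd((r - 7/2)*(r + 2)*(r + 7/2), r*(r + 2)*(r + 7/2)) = r^2 + 11*r/2 + 7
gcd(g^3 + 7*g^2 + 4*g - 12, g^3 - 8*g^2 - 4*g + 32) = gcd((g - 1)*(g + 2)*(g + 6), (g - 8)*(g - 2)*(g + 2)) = g + 2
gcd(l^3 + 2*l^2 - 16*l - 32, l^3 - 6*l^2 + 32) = l^2 - 2*l - 8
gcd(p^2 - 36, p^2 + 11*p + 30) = p + 6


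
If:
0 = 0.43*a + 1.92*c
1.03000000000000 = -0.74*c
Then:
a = 6.21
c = -1.39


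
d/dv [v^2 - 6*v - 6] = 2*v - 6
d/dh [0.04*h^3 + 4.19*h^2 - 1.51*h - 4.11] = 0.12*h^2 + 8.38*h - 1.51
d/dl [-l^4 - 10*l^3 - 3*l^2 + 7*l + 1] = -4*l^3 - 30*l^2 - 6*l + 7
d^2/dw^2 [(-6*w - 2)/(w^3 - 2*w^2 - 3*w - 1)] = 4*((3*w + 1)*(-3*w^2 + 4*w + 3)^2 + (9*w^2 - 12*w + (3*w - 2)*(3*w + 1) - 9)*(-w^3 + 2*w^2 + 3*w + 1))/(-w^3 + 2*w^2 + 3*w + 1)^3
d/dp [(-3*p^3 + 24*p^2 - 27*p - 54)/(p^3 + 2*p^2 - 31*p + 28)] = 30*(-p^4 + 8*p^3 - 26*p^2 + 52*p - 81)/(p^6 + 4*p^5 - 58*p^4 - 68*p^3 + 1073*p^2 - 1736*p + 784)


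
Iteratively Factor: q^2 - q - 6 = (q - 3)*(q + 2)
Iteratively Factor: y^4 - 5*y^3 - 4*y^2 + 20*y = (y + 2)*(y^3 - 7*y^2 + 10*y) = y*(y + 2)*(y^2 - 7*y + 10) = y*(y - 2)*(y + 2)*(y - 5)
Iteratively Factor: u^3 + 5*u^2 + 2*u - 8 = (u + 2)*(u^2 + 3*u - 4) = (u + 2)*(u + 4)*(u - 1)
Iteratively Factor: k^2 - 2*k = (k)*(k - 2)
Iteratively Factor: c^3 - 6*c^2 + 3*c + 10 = (c - 2)*(c^2 - 4*c - 5) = (c - 5)*(c - 2)*(c + 1)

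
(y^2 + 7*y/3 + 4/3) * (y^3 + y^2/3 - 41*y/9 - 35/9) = y^5 + 8*y^4/3 - 22*y^3/9 - 380*y^2/27 - 409*y/27 - 140/27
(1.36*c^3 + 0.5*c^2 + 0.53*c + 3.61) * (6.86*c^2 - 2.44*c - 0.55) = 9.3296*c^5 + 0.1116*c^4 + 1.6678*c^3 + 23.1964*c^2 - 9.0999*c - 1.9855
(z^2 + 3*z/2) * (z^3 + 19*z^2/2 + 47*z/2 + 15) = z^5 + 11*z^4 + 151*z^3/4 + 201*z^2/4 + 45*z/2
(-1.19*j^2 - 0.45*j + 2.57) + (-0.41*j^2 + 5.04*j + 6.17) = -1.6*j^2 + 4.59*j + 8.74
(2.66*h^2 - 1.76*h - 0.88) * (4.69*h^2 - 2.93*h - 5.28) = 12.4754*h^4 - 16.0482*h^3 - 13.0152*h^2 + 11.8712*h + 4.6464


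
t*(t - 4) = t^2 - 4*t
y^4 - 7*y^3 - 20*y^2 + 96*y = y*(y - 8)*(y - 3)*(y + 4)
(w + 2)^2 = w^2 + 4*w + 4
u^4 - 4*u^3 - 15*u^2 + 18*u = u*(u - 6)*(u - 1)*(u + 3)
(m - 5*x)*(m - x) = m^2 - 6*m*x + 5*x^2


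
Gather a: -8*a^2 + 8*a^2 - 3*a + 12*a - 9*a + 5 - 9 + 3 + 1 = 0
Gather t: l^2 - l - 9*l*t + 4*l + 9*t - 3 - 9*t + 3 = l^2 - 9*l*t + 3*l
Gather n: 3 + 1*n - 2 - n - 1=0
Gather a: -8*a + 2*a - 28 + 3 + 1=-6*a - 24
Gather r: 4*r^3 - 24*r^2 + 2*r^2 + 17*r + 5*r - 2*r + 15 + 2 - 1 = 4*r^3 - 22*r^2 + 20*r + 16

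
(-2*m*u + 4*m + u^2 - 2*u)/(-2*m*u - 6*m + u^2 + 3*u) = (u - 2)/(u + 3)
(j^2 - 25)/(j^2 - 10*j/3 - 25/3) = 3*(j + 5)/(3*j + 5)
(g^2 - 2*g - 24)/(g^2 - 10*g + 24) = (g + 4)/(g - 4)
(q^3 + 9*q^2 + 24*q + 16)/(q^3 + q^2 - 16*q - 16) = (q + 4)/(q - 4)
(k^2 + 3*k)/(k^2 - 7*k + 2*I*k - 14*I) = k*(k + 3)/(k^2 + k*(-7 + 2*I) - 14*I)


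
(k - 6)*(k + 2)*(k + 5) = k^3 + k^2 - 32*k - 60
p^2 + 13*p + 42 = (p + 6)*(p + 7)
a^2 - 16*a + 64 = (a - 8)^2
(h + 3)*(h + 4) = h^2 + 7*h + 12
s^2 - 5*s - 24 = (s - 8)*(s + 3)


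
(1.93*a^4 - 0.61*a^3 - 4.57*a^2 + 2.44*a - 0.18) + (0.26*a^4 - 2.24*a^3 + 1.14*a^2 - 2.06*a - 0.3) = 2.19*a^4 - 2.85*a^3 - 3.43*a^2 + 0.38*a - 0.48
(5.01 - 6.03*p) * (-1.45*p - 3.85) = 8.7435*p^2 + 15.951*p - 19.2885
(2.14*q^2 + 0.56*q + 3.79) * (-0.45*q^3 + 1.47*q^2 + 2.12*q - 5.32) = -0.963*q^5 + 2.8938*q^4 + 3.6545*q^3 - 4.6263*q^2 + 5.0556*q - 20.1628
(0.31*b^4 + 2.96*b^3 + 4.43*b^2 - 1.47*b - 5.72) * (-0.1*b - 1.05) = -0.031*b^5 - 0.6215*b^4 - 3.551*b^3 - 4.5045*b^2 + 2.1155*b + 6.006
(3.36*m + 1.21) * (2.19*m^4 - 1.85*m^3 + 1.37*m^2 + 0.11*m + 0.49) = 7.3584*m^5 - 3.5661*m^4 + 2.3647*m^3 + 2.0273*m^2 + 1.7795*m + 0.5929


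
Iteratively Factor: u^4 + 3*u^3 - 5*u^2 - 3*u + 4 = (u + 4)*(u^3 - u^2 - u + 1) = (u + 1)*(u + 4)*(u^2 - 2*u + 1) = (u - 1)*(u + 1)*(u + 4)*(u - 1)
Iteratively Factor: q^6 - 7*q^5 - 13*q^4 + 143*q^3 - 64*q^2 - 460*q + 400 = (q - 5)*(q^5 - 2*q^4 - 23*q^3 + 28*q^2 + 76*q - 80) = (q - 5)*(q + 2)*(q^4 - 4*q^3 - 15*q^2 + 58*q - 40) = (q - 5)*(q + 2)*(q + 4)*(q^3 - 8*q^2 + 17*q - 10) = (q - 5)^2*(q + 2)*(q + 4)*(q^2 - 3*q + 2) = (q - 5)^2*(q - 2)*(q + 2)*(q + 4)*(q - 1)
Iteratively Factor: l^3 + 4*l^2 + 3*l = (l)*(l^2 + 4*l + 3) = l*(l + 3)*(l + 1)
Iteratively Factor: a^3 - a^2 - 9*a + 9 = (a - 3)*(a^2 + 2*a - 3) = (a - 3)*(a - 1)*(a + 3)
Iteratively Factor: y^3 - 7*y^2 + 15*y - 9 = (y - 1)*(y^2 - 6*y + 9) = (y - 3)*(y - 1)*(y - 3)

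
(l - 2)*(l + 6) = l^2 + 4*l - 12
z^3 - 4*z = z*(z - 2)*(z + 2)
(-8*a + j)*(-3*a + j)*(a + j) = 24*a^3 + 13*a^2*j - 10*a*j^2 + j^3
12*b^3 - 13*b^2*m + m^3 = (-3*b + m)*(-b + m)*(4*b + m)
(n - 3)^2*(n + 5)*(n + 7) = n^4 + 6*n^3 - 28*n^2 - 102*n + 315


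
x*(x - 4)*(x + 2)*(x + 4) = x^4 + 2*x^3 - 16*x^2 - 32*x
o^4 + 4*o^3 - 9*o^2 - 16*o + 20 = (o - 2)*(o - 1)*(o + 2)*(o + 5)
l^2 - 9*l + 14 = (l - 7)*(l - 2)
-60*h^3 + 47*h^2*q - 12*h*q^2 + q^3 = (-5*h + q)*(-4*h + q)*(-3*h + q)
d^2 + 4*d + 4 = (d + 2)^2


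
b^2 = b^2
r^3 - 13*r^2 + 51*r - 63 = (r - 7)*(r - 3)^2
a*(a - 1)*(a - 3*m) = a^3 - 3*a^2*m - a^2 + 3*a*m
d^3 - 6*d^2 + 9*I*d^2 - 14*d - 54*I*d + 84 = (d - 6)*(d + 2*I)*(d + 7*I)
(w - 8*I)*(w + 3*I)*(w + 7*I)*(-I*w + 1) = -I*w^4 + 3*w^3 - 57*I*w^2 + 227*w + 168*I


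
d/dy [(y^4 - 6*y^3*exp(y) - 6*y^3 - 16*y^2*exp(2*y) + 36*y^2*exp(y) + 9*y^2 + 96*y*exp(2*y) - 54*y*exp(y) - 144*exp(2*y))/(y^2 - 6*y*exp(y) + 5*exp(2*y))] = 2*(y^5 - 21*y^4*exp(2*y) - 12*y^4*exp(y) - 3*y^4 + 63*y^3*exp(3*y) + 172*y^3*exp(2*y) + 36*y^3*exp(y) - 375*y^2*exp(3*y) - 390*y^2*exp(2*y) - 80*y*exp(4*y) + 747*y*exp(3*y) + 189*y*exp(2*y) + 240*exp(4*y) - 567*exp(3*y))/(y^4 - 12*y^3*exp(y) + 46*y^2*exp(2*y) - 60*y*exp(3*y) + 25*exp(4*y))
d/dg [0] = 0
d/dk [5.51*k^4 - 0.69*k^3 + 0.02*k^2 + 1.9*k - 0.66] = 22.04*k^3 - 2.07*k^2 + 0.04*k + 1.9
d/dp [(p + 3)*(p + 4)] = 2*p + 7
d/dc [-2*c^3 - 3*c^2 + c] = -6*c^2 - 6*c + 1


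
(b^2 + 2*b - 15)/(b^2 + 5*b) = (b - 3)/b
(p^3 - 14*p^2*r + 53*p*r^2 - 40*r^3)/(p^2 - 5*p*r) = p - 9*r + 8*r^2/p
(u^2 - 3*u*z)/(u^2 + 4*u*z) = (u - 3*z)/(u + 4*z)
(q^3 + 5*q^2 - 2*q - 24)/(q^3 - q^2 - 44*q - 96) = (q - 2)/(q - 8)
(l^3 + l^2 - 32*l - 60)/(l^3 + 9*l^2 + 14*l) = (l^2 - l - 30)/(l*(l + 7))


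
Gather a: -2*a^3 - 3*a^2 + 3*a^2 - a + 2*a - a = -2*a^3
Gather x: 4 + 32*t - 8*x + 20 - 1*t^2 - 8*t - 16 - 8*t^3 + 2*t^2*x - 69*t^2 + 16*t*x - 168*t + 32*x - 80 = -8*t^3 - 70*t^2 - 144*t + x*(2*t^2 + 16*t + 24) - 72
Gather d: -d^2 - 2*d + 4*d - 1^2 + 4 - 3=-d^2 + 2*d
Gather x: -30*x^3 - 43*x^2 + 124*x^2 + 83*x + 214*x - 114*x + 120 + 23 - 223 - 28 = -30*x^3 + 81*x^2 + 183*x - 108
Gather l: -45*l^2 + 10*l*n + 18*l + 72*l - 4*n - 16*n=-45*l^2 + l*(10*n + 90) - 20*n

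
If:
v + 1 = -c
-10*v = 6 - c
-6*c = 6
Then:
No Solution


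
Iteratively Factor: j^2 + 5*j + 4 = (j + 4)*(j + 1)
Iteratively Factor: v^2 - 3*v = (v)*(v - 3)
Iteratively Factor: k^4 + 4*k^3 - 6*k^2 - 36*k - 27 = (k + 1)*(k^3 + 3*k^2 - 9*k - 27) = (k + 1)*(k + 3)*(k^2 - 9) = (k - 3)*(k + 1)*(k + 3)*(k + 3)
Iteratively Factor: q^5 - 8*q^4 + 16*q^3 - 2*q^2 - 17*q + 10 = (q - 1)*(q^4 - 7*q^3 + 9*q^2 + 7*q - 10) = (q - 1)^2*(q^3 - 6*q^2 + 3*q + 10) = (q - 2)*(q - 1)^2*(q^2 - 4*q - 5) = (q - 5)*(q - 2)*(q - 1)^2*(q + 1)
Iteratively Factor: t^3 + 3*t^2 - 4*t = (t + 4)*(t^2 - t) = t*(t + 4)*(t - 1)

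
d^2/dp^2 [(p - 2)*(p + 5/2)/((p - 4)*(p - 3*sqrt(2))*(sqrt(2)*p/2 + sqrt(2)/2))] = (2*sqrt(2)*p^6 + 3*sqrt(2)*p^5 - 126*p^4 - 45*sqrt(2)*p^4 + 222*p^3 + 355*sqrt(2)*p^3 - 1332*p^2 - 258*sqrt(2)*p^2 + 1836*p + 1476*sqrt(2)*p - 2140*sqrt(2) + 816)/(p^9 - 9*sqrt(2)*p^8 - 9*p^8 + 69*p^7 + 81*sqrt(2)*p^7 - 441*p^6 - 189*sqrt(2)*p^6 + 81*sqrt(2)*p^5 + 750*p^5 - 270*sqrt(2)*p^4 + 2286*p^4 - 3304*p^3 - 1134*sqrt(2)*p^3 - 7776*p^2 + 3816*sqrt(2)*p^2 - 3456*p + 7776*sqrt(2)*p + 3456*sqrt(2))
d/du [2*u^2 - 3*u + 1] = 4*u - 3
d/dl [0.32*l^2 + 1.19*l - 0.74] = 0.64*l + 1.19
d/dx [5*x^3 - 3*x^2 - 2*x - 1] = 15*x^2 - 6*x - 2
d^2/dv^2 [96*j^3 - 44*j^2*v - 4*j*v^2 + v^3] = -8*j + 6*v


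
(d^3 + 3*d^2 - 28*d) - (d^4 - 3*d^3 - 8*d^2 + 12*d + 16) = -d^4 + 4*d^3 + 11*d^2 - 40*d - 16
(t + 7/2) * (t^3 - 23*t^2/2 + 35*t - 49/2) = t^4 - 8*t^3 - 21*t^2/4 + 98*t - 343/4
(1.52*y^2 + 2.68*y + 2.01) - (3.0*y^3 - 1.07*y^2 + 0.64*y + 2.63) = -3.0*y^3 + 2.59*y^2 + 2.04*y - 0.62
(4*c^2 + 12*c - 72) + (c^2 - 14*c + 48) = 5*c^2 - 2*c - 24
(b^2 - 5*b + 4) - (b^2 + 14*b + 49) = -19*b - 45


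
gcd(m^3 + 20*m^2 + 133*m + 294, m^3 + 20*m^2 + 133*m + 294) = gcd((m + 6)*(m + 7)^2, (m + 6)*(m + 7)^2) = m^3 + 20*m^2 + 133*m + 294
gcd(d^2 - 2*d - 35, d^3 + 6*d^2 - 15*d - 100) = d + 5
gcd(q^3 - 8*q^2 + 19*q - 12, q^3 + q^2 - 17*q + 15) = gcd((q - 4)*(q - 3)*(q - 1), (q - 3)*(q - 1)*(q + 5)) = q^2 - 4*q + 3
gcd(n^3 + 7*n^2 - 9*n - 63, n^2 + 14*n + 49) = n + 7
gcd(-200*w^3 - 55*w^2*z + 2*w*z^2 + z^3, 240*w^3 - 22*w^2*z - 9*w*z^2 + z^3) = -40*w^2 - 3*w*z + z^2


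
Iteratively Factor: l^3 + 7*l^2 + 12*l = (l + 4)*(l^2 + 3*l) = (l + 3)*(l + 4)*(l)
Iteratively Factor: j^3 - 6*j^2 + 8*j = (j)*(j^2 - 6*j + 8) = j*(j - 2)*(j - 4)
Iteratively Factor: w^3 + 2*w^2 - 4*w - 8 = (w + 2)*(w^2 - 4) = (w + 2)^2*(w - 2)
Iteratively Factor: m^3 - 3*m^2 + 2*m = (m - 2)*(m^2 - m) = (m - 2)*(m - 1)*(m)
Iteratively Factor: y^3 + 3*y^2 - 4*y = (y + 4)*(y^2 - y) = (y - 1)*(y + 4)*(y)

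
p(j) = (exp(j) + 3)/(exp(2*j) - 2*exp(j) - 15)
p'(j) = (exp(j) + 3)*(-2*exp(2*j) + 2*exp(j))/(exp(2*j) - 2*exp(j) - 15)^2 + exp(j)/(exp(2*j) - 2*exp(j) - 15) = -exp(j)/(exp(2*j) - 10*exp(j) + 25)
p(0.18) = -0.26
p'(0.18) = -0.08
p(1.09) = -0.49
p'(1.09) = -0.72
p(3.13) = 0.06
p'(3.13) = -0.07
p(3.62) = 0.03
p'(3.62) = -0.04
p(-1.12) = -0.21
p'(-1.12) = -0.01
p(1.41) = -1.11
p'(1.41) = -5.01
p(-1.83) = -0.21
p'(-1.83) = -0.01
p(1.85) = 0.74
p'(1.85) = -3.44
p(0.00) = -0.25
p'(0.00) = -0.06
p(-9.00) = -0.20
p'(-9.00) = 0.00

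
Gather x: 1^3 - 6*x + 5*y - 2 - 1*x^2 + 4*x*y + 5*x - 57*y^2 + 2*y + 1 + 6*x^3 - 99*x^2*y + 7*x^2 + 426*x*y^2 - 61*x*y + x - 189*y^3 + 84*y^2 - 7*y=6*x^3 + x^2*(6 - 99*y) + x*(426*y^2 - 57*y) - 189*y^3 + 27*y^2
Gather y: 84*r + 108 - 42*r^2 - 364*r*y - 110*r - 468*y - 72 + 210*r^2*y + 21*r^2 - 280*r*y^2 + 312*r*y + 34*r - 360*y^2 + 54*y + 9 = -21*r^2 + 8*r + y^2*(-280*r - 360) + y*(210*r^2 - 52*r - 414) + 45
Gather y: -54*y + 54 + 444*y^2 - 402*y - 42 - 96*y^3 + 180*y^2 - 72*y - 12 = -96*y^3 + 624*y^2 - 528*y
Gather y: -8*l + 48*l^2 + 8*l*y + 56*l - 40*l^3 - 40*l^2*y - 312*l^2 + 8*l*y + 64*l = -40*l^3 - 264*l^2 + 112*l + y*(-40*l^2 + 16*l)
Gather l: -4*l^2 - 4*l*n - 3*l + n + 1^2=-4*l^2 + l*(-4*n - 3) + n + 1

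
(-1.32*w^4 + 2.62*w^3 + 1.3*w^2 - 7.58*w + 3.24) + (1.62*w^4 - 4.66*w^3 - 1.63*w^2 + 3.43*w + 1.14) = 0.3*w^4 - 2.04*w^3 - 0.33*w^2 - 4.15*w + 4.38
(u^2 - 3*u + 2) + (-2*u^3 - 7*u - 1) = -2*u^3 + u^2 - 10*u + 1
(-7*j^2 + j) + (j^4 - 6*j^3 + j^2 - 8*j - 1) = j^4 - 6*j^3 - 6*j^2 - 7*j - 1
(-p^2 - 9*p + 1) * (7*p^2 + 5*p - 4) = -7*p^4 - 68*p^3 - 34*p^2 + 41*p - 4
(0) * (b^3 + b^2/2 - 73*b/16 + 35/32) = 0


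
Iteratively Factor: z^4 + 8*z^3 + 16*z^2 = (z + 4)*(z^3 + 4*z^2) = z*(z + 4)*(z^2 + 4*z) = z*(z + 4)^2*(z)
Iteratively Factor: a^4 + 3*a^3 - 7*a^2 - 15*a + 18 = (a + 3)*(a^3 - 7*a + 6) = (a + 3)^2*(a^2 - 3*a + 2) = (a - 1)*(a + 3)^2*(a - 2)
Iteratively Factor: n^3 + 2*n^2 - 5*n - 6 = (n + 1)*(n^2 + n - 6) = (n + 1)*(n + 3)*(n - 2)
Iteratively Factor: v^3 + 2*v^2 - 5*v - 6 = (v + 3)*(v^2 - v - 2) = (v - 2)*(v + 3)*(v + 1)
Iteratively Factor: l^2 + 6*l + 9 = (l + 3)*(l + 3)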